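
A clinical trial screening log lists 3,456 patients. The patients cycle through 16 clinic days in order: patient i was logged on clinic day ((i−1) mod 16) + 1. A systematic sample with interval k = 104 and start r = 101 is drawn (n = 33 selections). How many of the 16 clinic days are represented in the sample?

2

Consecutive selections differ by k = 104, so their clinic day numbers differ by 104 mod 16 = 8.
gcd(104, 16) = 8, so the sample visits 16/8 = 2 distinct residues mod 16.
Start 101 is clinic day 5; the clinic days hit are 5, 13.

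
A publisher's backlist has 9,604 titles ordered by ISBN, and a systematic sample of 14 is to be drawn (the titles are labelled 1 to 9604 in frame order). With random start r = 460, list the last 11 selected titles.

2518, 3204, 3890, 4576, 5262, 5948, 6634, 7320, 8006, 8692, 9378

k = N/n = 9604/14 = 686
4th selection = 460 + 3×686 = 2518
5th: 2518 + 686 = 3204
6th: 3204 + 686 = 3890
7th: 3890 + 686 = 4576
8th: 4576 + 686 = 5262
9th: 5262 + 686 = 5948
10th: 5948 + 686 = 6634
11th: 6634 + 686 = 7320
12th: 7320 + 686 = 8006
13th: 8006 + 686 = 8692
14th: 8692 + 686 = 9378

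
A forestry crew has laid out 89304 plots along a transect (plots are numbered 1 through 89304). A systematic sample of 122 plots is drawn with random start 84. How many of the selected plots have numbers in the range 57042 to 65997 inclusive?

k = 89304/122 = 732
First selection ≥ 57042: 84 + ⌈(57042−84)/732⌉·732 = 84 + 78×732 = 57180
Last selection ≤ 65997: 84 + ⌊(65997−84)/732⌋·732 = 84 + 90×732 = 65964
Count = 90 − 78 + 1 = 13

13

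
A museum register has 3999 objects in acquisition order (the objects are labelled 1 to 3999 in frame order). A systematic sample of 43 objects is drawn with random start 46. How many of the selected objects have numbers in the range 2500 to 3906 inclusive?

15

k = 3999/43 = 93
First selection ≥ 2500: 46 + ⌈(2500−46)/93⌉·93 = 46 + 27×93 = 2557
Last selection ≤ 3906: 46 + ⌊(3906−46)/93⌋·93 = 46 + 41×93 = 3859
Count = 41 − 27 + 1 = 15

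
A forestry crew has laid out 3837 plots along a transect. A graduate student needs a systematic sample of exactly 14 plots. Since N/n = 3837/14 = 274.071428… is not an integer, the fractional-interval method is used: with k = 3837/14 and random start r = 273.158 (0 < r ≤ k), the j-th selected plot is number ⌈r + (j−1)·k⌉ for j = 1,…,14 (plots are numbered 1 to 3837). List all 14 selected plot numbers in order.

j=1: r + 0k = 273.158 → ⌈·⌉ = 274
j=2: r + 1k = 547.229428… → ⌈·⌉ = 548
j=3: r + 2k = 821.300857… → ⌈·⌉ = 822
j=4: r + 3k = 1095.372285… → ⌈·⌉ = 1096
j=5: r + 4k = 1369.443714… → ⌈·⌉ = 1370
j=6: r + 5k = 1643.515142… → ⌈·⌉ = 1644
j=7: r + 6k = 1917.586571… → ⌈·⌉ = 1918
j=8: r + 7k = 2191.658 → ⌈·⌉ = 2192
j=9: r + 8k = 2465.729428… → ⌈·⌉ = 2466
j=10: r + 9k = 2739.800857… → ⌈·⌉ = 2740
j=11: r + 10k = 3013.872285… → ⌈·⌉ = 3014
j=12: r + 11k = 3287.943714… → ⌈·⌉ = 3288
j=13: r + 12k = 3562.015142… → ⌈·⌉ = 3563
j=14: r + 13k = 3836.086571… → ⌈·⌉ = 3837

274, 548, 822, 1096, 1370, 1644, 1918, 2192, 2466, 2740, 3014, 3288, 3563, 3837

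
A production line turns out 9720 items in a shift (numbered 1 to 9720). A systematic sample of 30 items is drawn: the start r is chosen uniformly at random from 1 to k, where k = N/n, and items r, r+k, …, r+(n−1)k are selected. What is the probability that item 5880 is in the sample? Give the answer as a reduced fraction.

1/324

k = 9720/30 = 324.
Item 5880 is selected iff r ≡ 5880 (mod 324); exactly one such r in {1,…,324}.
Inclusion probability = 1/324.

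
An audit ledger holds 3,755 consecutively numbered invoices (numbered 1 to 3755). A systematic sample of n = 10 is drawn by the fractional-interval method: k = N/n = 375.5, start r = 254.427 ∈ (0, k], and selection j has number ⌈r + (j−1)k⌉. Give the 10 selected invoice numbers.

j=1: r + 0k = 254.427 → ⌈·⌉ = 255
j=2: r + 1k = 629.927 → ⌈·⌉ = 630
j=3: r + 2k = 1005.427 → ⌈·⌉ = 1006
j=4: r + 3k = 1380.927 → ⌈·⌉ = 1381
j=5: r + 4k = 1756.427 → ⌈·⌉ = 1757
j=6: r + 5k = 2131.927 → ⌈·⌉ = 2132
j=7: r + 6k = 2507.427 → ⌈·⌉ = 2508
j=8: r + 7k = 2882.927 → ⌈·⌉ = 2883
j=9: r + 8k = 3258.427 → ⌈·⌉ = 3259
j=10: r + 9k = 3633.927 → ⌈·⌉ = 3634

255, 630, 1006, 1381, 1757, 2132, 2508, 2883, 3259, 3634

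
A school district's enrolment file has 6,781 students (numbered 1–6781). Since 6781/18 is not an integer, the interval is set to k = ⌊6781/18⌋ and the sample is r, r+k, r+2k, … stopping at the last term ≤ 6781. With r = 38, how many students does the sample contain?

18

k = ⌊6781/18⌋ = 376
Achieved size = ⌊(6781 − 38)/376⌋ + 1 = ⌊6743/376⌋ + 1 = 17 + 1 = 18
(last selection: 38 + 17×376 = 6430 ≤ 6781; next would be 6806 > 6781)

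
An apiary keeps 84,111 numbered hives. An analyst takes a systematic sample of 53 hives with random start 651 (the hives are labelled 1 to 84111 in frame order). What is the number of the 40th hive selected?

62544

k = 84111/53 = 1587
40th selection = r + (40−1)·k = 651 + 39×1587 = 651 + 61893 = 62544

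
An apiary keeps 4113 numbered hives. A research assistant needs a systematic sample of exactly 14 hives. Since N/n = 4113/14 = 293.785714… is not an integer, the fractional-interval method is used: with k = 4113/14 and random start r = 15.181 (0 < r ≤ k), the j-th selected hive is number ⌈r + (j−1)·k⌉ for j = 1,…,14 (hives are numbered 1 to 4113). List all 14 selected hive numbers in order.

j=1: r + 0k = 15.181 → ⌈·⌉ = 16
j=2: r + 1k = 308.966714… → ⌈·⌉ = 309
j=3: r + 2k = 602.752428… → ⌈·⌉ = 603
j=4: r + 3k = 896.538142… → ⌈·⌉ = 897
j=5: r + 4k = 1190.323857… → ⌈·⌉ = 1191
j=6: r + 5k = 1484.109571… → ⌈·⌉ = 1485
j=7: r + 6k = 1777.895285… → ⌈·⌉ = 1778
j=8: r + 7k = 2071.681 → ⌈·⌉ = 2072
j=9: r + 8k = 2365.466714… → ⌈·⌉ = 2366
j=10: r + 9k = 2659.252428… → ⌈·⌉ = 2660
j=11: r + 10k = 2953.038142… → ⌈·⌉ = 2954
j=12: r + 11k = 3246.823857… → ⌈·⌉ = 3247
j=13: r + 12k = 3540.609571… → ⌈·⌉ = 3541
j=14: r + 13k = 3834.395285… → ⌈·⌉ = 3835

16, 309, 603, 897, 1191, 1485, 1778, 2072, 2366, 2660, 2954, 3247, 3541, 3835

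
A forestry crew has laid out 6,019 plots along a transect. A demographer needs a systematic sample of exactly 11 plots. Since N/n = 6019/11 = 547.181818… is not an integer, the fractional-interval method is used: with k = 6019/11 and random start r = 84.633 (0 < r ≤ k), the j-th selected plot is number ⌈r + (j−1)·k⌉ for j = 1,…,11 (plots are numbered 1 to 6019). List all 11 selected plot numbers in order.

85, 632, 1179, 1727, 2274, 2821, 3368, 3915, 4463, 5010, 5557

j=1: r + 0k = 84.633 → ⌈·⌉ = 85
j=2: r + 1k = 631.814818… → ⌈·⌉ = 632
j=3: r + 2k = 1178.996636… → ⌈·⌉ = 1179
j=4: r + 3k = 1726.178454… → ⌈·⌉ = 1727
j=5: r + 4k = 2273.360272… → ⌈·⌉ = 2274
j=6: r + 5k = 2820.542090… → ⌈·⌉ = 2821
j=7: r + 6k = 3367.723909… → ⌈·⌉ = 3368
j=8: r + 7k = 3914.905727… → ⌈·⌉ = 3915
j=9: r + 8k = 4462.087545… → ⌈·⌉ = 4463
j=10: r + 9k = 5009.269363… → ⌈·⌉ = 5010
j=11: r + 10k = 5556.451181… → ⌈·⌉ = 5557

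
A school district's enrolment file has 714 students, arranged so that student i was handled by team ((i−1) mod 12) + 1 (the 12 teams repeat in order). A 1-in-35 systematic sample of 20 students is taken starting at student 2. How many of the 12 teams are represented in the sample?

Consecutive selections differ by k = 35, so their team numbers differ by 35 mod 12 = 11.
gcd(35, 12) = 1, so the sample visits 12/1 = 12 distinct residues mod 12.
Start 2 is team 2; the teams hit are 1, 2, 3, 4, 5, 6, 7, 8, 9, 10, 11, 12.

12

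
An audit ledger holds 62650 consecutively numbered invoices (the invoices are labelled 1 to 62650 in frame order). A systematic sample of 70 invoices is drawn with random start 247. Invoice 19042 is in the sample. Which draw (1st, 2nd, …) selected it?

k = 62650/70 = 895
position = (19042 − 247)/895 + 1 = 18795/895 + 1 = 21 + 1 = 22

22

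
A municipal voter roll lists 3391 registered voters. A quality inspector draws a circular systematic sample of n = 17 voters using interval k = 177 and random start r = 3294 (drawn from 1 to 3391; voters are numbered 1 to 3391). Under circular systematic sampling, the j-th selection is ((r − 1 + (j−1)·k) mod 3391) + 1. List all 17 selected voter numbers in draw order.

3294, 80, 257, 434, 611, 788, 965, 1142, 1319, 1496, 1673, 1850, 2027, 2204, 2381, 2558, 2735

Selection 1: 3294
Selection 2: 3294 + 177 = 3471 → 3471 − 3391 = 80
Selection 3: 80 + 177 = 257
Selection 4: 257 + 177 = 434
Selection 5: 434 + 177 = 611
Selection 6: 611 + 177 = 788
Selection 7: 788 + 177 = 965
Selection 8: 965 + 177 = 1142
Selection 9: 1142 + 177 = 1319
Selection 10: 1319 + 177 = 1496
Selection 11: 1496 + 177 = 1673
Selection 12: 1673 + 177 = 1850
Selection 13: 1850 + 177 = 2027
Selection 14: 2027 + 177 = 2204
Selection 15: 2204 + 177 = 2381
Selection 16: 2381 + 177 = 2558
Selection 17: 2558 + 177 = 2735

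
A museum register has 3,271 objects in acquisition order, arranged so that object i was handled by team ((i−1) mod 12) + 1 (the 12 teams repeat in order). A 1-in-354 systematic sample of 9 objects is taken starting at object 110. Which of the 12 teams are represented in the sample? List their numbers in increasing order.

2, 8

Consecutive selections differ by k = 354, so their team numbers differ by 354 mod 12 = 6.
gcd(354, 12) = 6, so the sample visits 12/6 = 2 distinct residues mod 12.
Start 110 is team 2; the teams hit are 2, 8.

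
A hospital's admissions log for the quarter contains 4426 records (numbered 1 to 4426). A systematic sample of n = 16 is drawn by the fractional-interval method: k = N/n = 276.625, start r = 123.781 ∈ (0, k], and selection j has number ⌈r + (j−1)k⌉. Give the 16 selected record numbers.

124, 401, 678, 954, 1231, 1507, 1784, 2061, 2337, 2614, 2891, 3167, 3444, 3720, 3997, 4274

j=1: r + 0k = 123.781 → ⌈·⌉ = 124
j=2: r + 1k = 400.406 → ⌈·⌉ = 401
j=3: r + 2k = 677.031 → ⌈·⌉ = 678
j=4: r + 3k = 953.656 → ⌈·⌉ = 954
j=5: r + 4k = 1230.281 → ⌈·⌉ = 1231
j=6: r + 5k = 1506.906 → ⌈·⌉ = 1507
j=7: r + 6k = 1783.531 → ⌈·⌉ = 1784
j=8: r + 7k = 2060.156 → ⌈·⌉ = 2061
j=9: r + 8k = 2336.781 → ⌈·⌉ = 2337
j=10: r + 9k = 2613.406 → ⌈·⌉ = 2614
j=11: r + 10k = 2890.031 → ⌈·⌉ = 2891
j=12: r + 11k = 3166.656 → ⌈·⌉ = 3167
j=13: r + 12k = 3443.281 → ⌈·⌉ = 3444
j=14: r + 13k = 3719.906 → ⌈·⌉ = 3720
j=15: r + 14k = 3996.531 → ⌈·⌉ = 3997
j=16: r + 15k = 4273.156 → ⌈·⌉ = 4274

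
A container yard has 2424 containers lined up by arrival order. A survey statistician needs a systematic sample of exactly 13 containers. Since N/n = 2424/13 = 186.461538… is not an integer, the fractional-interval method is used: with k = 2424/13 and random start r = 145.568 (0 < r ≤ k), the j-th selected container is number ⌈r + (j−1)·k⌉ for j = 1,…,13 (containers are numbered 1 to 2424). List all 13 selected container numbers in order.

j=1: r + 0k = 145.568 → ⌈·⌉ = 146
j=2: r + 1k = 332.029538… → ⌈·⌉ = 333
j=3: r + 2k = 518.491076… → ⌈·⌉ = 519
j=4: r + 3k = 704.952615… → ⌈·⌉ = 705
j=5: r + 4k = 891.414153… → ⌈·⌉ = 892
j=6: r + 5k = 1077.875692… → ⌈·⌉ = 1078
j=7: r + 6k = 1264.337230… → ⌈·⌉ = 1265
j=8: r + 7k = 1450.798769… → ⌈·⌉ = 1451
j=9: r + 8k = 1637.260307… → ⌈·⌉ = 1638
j=10: r + 9k = 1823.721846… → ⌈·⌉ = 1824
j=11: r + 10k = 2010.183384… → ⌈·⌉ = 2011
j=12: r + 11k = 2196.644923… → ⌈·⌉ = 2197
j=13: r + 12k = 2383.106461… → ⌈·⌉ = 2384

146, 333, 519, 705, 892, 1078, 1265, 1451, 1638, 1824, 2011, 2197, 2384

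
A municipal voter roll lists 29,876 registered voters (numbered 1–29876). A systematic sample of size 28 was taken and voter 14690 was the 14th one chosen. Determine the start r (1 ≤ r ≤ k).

k = 29876/28 = 1067
r = 14690 − (14−1)×1067 = 14690 − 13871 = 819

819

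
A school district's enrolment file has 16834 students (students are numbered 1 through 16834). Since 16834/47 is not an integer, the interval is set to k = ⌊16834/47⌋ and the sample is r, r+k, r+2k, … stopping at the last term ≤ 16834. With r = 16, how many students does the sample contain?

47

k = ⌊16834/47⌋ = 358
Achieved size = ⌊(16834 − 16)/358⌋ + 1 = ⌊16818/358⌋ + 1 = 46 + 1 = 47
(last selection: 16 + 46×358 = 16484 ≤ 16834; next would be 16842 > 16834)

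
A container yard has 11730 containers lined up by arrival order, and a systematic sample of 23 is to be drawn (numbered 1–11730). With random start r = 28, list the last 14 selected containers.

k = N/n = 11730/23 = 510
10th selection = 28 + 9×510 = 4618
11th: 4618 + 510 = 5128
12th: 5128 + 510 = 5638
13th: 5638 + 510 = 6148
14th: 6148 + 510 = 6658
15th: 6658 + 510 = 7168
16th: 7168 + 510 = 7678
17th: 7678 + 510 = 8188
18th: 8188 + 510 = 8698
19th: 8698 + 510 = 9208
20th: 9208 + 510 = 9718
21st: 9718 + 510 = 10228
22nd: 10228 + 510 = 10738
23rd: 10738 + 510 = 11248

4618, 5128, 5638, 6148, 6658, 7168, 7678, 8188, 8698, 9208, 9718, 10228, 10738, 11248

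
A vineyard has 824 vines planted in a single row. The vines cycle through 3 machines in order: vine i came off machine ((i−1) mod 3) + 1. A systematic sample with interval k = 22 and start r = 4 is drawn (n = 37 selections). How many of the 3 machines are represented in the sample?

Consecutive selections differ by k = 22, so their machine numbers differ by 22 mod 3 = 1.
gcd(22, 3) = 1, so the sample visits 3/1 = 3 distinct residues mod 3.
Start 4 is machine 1; the machines hit are 1, 2, 3.

3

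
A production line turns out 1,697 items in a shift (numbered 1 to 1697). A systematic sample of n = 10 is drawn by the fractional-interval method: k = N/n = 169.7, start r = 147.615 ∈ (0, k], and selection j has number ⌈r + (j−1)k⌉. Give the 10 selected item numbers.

j=1: r + 0k = 147.615 → ⌈·⌉ = 148
j=2: r + 1k = 317.315 → ⌈·⌉ = 318
j=3: r + 2k = 487.015 → ⌈·⌉ = 488
j=4: r + 3k = 656.715 → ⌈·⌉ = 657
j=5: r + 4k = 826.415 → ⌈·⌉ = 827
j=6: r + 5k = 996.115 → ⌈·⌉ = 997
j=7: r + 6k = 1165.815 → ⌈·⌉ = 1166
j=8: r + 7k = 1335.515 → ⌈·⌉ = 1336
j=9: r + 8k = 1505.215 → ⌈·⌉ = 1506
j=10: r + 9k = 1674.915 → ⌈·⌉ = 1675

148, 318, 488, 657, 827, 997, 1166, 1336, 1506, 1675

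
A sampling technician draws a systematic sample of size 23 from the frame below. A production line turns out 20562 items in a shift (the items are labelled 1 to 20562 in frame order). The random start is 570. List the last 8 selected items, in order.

k = N/n = 20562/23 = 894
16th selection = 570 + 15×894 = 13980
17th: 13980 + 894 = 14874
18th: 14874 + 894 = 15768
19th: 15768 + 894 = 16662
20th: 16662 + 894 = 17556
21st: 17556 + 894 = 18450
22nd: 18450 + 894 = 19344
23rd: 19344 + 894 = 20238

13980, 14874, 15768, 16662, 17556, 18450, 19344, 20238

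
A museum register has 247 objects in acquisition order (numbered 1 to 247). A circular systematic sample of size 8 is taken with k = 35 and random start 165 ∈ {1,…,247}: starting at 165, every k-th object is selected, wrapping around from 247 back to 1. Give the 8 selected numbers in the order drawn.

Selection 1: 165
Selection 2: 165 + 35 = 200
Selection 3: 200 + 35 = 235
Selection 4: 235 + 35 = 270 → 270 − 247 = 23
Selection 5: 23 + 35 = 58
Selection 6: 58 + 35 = 93
Selection 7: 93 + 35 = 128
Selection 8: 128 + 35 = 163

165, 200, 235, 23, 58, 93, 128, 163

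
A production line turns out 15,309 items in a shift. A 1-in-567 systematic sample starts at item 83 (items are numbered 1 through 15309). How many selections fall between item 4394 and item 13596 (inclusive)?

k = 567
First selection ≥ 4394: 83 + ⌈(4394−83)/567⌉·567 = 83 + 8×567 = 4619
Last selection ≤ 13596: 83 + ⌊(13596−83)/567⌋·567 = 83 + 23×567 = 13124
Count = 23 − 8 + 1 = 16

16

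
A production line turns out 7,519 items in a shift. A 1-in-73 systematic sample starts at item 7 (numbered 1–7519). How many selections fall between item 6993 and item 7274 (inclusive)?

4

k = 73
First selection ≥ 6993: 7 + ⌈(6993−7)/73⌉·73 = 7 + 96×73 = 7015
Last selection ≤ 7274: 7 + ⌊(7274−7)/73⌋·73 = 7 + 99×73 = 7234
Count = 99 − 96 + 1 = 4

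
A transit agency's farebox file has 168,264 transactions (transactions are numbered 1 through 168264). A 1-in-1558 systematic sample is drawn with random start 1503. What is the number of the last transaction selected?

k = 1558
108th selection = r + (108−1)·k = 1503 + 107×1558 = 1503 + 166706 = 168209

168209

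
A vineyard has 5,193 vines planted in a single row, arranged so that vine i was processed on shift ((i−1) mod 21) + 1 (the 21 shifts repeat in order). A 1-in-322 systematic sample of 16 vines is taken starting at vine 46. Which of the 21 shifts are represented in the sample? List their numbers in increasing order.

Consecutive selections differ by k = 322, so their shift numbers differ by 322 mod 21 = 7.
gcd(322, 21) = 7, so the sample visits 21/7 = 3 distinct residues mod 21.
Start 46 is shift 4; the shifts hit are 4, 11, 18.

4, 11, 18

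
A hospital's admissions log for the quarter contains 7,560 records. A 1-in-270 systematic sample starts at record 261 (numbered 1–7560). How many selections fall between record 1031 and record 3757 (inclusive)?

10

k = 270
First selection ≥ 1031: 261 + ⌈(1031−261)/270⌉·270 = 261 + 3×270 = 1071
Last selection ≤ 3757: 261 + ⌊(3757−261)/270⌋·270 = 261 + 12×270 = 3501
Count = 12 − 3 + 1 = 10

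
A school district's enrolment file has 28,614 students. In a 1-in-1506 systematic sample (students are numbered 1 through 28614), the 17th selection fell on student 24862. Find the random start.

k = 1506
r = 24862 − (17−1)×1506 = 24862 − 24096 = 766

766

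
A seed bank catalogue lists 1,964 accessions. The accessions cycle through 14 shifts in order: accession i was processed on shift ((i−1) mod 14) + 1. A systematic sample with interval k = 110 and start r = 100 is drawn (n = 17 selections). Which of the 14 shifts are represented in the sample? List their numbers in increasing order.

2, 4, 6, 8, 10, 12, 14

Consecutive selections differ by k = 110, so their shift numbers differ by 110 mod 14 = 12.
gcd(110, 14) = 2, so the sample visits 14/2 = 7 distinct residues mod 14.
Start 100 is shift 2; the shifts hit are 2, 4, 6, 8, 10, 12, 14.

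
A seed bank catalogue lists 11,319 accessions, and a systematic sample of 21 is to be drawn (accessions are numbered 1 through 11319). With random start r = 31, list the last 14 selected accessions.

3804, 4343, 4882, 5421, 5960, 6499, 7038, 7577, 8116, 8655, 9194, 9733, 10272, 10811

k = N/n = 11319/21 = 539
8th selection = 31 + 7×539 = 3804
9th: 3804 + 539 = 4343
10th: 4343 + 539 = 4882
11th: 4882 + 539 = 5421
12th: 5421 + 539 = 5960
13th: 5960 + 539 = 6499
14th: 6499 + 539 = 7038
15th: 7038 + 539 = 7577
16th: 7577 + 539 = 8116
17th: 8116 + 539 = 8655
18th: 8655 + 539 = 9194
19th: 9194 + 539 = 9733
20th: 9733 + 539 = 10272
21st: 10272 + 539 = 10811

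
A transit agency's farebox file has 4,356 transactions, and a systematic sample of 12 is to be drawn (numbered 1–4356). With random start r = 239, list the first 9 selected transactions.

k = N/n = 4356/12 = 363
transaction 1: 239
transaction 2: 239 + 363 = 602
transaction 3: 602 + 363 = 965
transaction 4: 965 + 363 = 1328
transaction 5: 1328 + 363 = 1691
transaction 6: 1691 + 363 = 2054
transaction 7: 2054 + 363 = 2417
transaction 8: 2417 + 363 = 2780
transaction 9: 2780 + 363 = 3143

239, 602, 965, 1328, 1691, 2054, 2417, 2780, 3143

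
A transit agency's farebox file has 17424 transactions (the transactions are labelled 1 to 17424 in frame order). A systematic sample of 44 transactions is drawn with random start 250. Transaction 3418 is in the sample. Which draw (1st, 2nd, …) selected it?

9

k = 17424/44 = 396
position = (3418 − 250)/396 + 1 = 3168/396 + 1 = 8 + 1 = 9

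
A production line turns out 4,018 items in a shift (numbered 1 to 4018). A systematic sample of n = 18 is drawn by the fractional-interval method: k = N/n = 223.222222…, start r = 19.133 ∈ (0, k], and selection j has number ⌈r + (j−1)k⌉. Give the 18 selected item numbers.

j=1: r + 0k = 19.133 → ⌈·⌉ = 20
j=2: r + 1k = 242.355222… → ⌈·⌉ = 243
j=3: r + 2k = 465.577444… → ⌈·⌉ = 466
j=4: r + 3k = 688.799666… → ⌈·⌉ = 689
j=5: r + 4k = 912.021888… → ⌈·⌉ = 913
j=6: r + 5k = 1135.244111… → ⌈·⌉ = 1136
j=7: r + 6k = 1358.466333… → ⌈·⌉ = 1359
j=8: r + 7k = 1581.688555… → ⌈·⌉ = 1582
j=9: r + 8k = 1804.910777… → ⌈·⌉ = 1805
j=10: r + 9k = 2028.133 → ⌈·⌉ = 2029
j=11: r + 10k = 2251.355222… → ⌈·⌉ = 2252
j=12: r + 11k = 2474.577444… → ⌈·⌉ = 2475
j=13: r + 12k = 2697.799666… → ⌈·⌉ = 2698
j=14: r + 13k = 2921.021888… → ⌈·⌉ = 2922
j=15: r + 14k = 3144.244111… → ⌈·⌉ = 3145
j=16: r + 15k = 3367.466333… → ⌈·⌉ = 3368
j=17: r + 16k = 3590.688555… → ⌈·⌉ = 3591
j=18: r + 17k = 3813.910777… → ⌈·⌉ = 3814

20, 243, 466, 689, 913, 1136, 1359, 1582, 1805, 2029, 2252, 2475, 2698, 2922, 3145, 3368, 3591, 3814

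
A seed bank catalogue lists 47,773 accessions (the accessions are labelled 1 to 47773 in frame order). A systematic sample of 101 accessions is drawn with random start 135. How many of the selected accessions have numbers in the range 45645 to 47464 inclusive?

k = 47773/101 = 473
First selection ≥ 45645: 135 + ⌈(45645−135)/473⌉·473 = 135 + 97×473 = 46016
Last selection ≤ 47464: 135 + ⌊(47464−135)/473⌋·473 = 135 + 100×473 = 47435
Count = 100 − 97 + 1 = 4

4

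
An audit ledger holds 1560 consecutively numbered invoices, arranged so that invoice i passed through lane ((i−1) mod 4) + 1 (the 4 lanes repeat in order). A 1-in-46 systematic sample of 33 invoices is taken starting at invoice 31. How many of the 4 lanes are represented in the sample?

2

Consecutive selections differ by k = 46, so their lane numbers differ by 46 mod 4 = 2.
gcd(46, 4) = 2, so the sample visits 4/2 = 2 distinct residues mod 4.
Start 31 is lane 3; the lanes hit are 1, 3.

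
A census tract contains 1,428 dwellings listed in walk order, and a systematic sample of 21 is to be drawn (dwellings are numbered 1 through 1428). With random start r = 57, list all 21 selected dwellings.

k = N/n = 1428/21 = 68
dwelling 1: 57
dwelling 2: 57 + 68 = 125
dwelling 3: 125 + 68 = 193
dwelling 4: 193 + 68 = 261
dwelling 5: 261 + 68 = 329
dwelling 6: 329 + 68 = 397
dwelling 7: 397 + 68 = 465
dwelling 8: 465 + 68 = 533
dwelling 9: 533 + 68 = 601
dwelling 10: 601 + 68 = 669
dwelling 11: 669 + 68 = 737
dwelling 12: 737 + 68 = 805
dwelling 13: 805 + 68 = 873
dwelling 14: 873 + 68 = 941
dwelling 15: 941 + 68 = 1009
dwelling 16: 1009 + 68 = 1077
dwelling 17: 1077 + 68 = 1145
dwelling 18: 1145 + 68 = 1213
dwelling 19: 1213 + 68 = 1281
dwelling 20: 1281 + 68 = 1349
dwelling 21: 1349 + 68 = 1417

57, 125, 193, 261, 329, 397, 465, 533, 601, 669, 737, 805, 873, 941, 1009, 1077, 1145, 1213, 1281, 1349, 1417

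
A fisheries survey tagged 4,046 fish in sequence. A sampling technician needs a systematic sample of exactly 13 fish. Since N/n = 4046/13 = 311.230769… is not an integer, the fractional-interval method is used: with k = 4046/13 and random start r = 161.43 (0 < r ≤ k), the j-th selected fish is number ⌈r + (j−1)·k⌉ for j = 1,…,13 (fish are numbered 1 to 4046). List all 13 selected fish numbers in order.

j=1: r + 0k = 161.43 → ⌈·⌉ = 162
j=2: r + 1k = 472.660769… → ⌈·⌉ = 473
j=3: r + 2k = 783.891538… → ⌈·⌉ = 784
j=4: r + 3k = 1095.122307… → ⌈·⌉ = 1096
j=5: r + 4k = 1406.353076… → ⌈·⌉ = 1407
j=6: r + 5k = 1717.583846… → ⌈·⌉ = 1718
j=7: r + 6k = 2028.814615… → ⌈·⌉ = 2029
j=8: r + 7k = 2340.045384… → ⌈·⌉ = 2341
j=9: r + 8k = 2651.276153… → ⌈·⌉ = 2652
j=10: r + 9k = 2962.506923… → ⌈·⌉ = 2963
j=11: r + 10k = 3273.737692… → ⌈·⌉ = 3274
j=12: r + 11k = 3584.968461… → ⌈·⌉ = 3585
j=13: r + 12k = 3896.199230… → ⌈·⌉ = 3897

162, 473, 784, 1096, 1407, 1718, 2029, 2341, 2652, 2963, 3274, 3585, 3897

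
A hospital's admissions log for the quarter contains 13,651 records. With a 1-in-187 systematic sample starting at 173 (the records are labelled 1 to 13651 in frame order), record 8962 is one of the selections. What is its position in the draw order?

k = 187
position = (8962 − 173)/187 + 1 = 8789/187 + 1 = 47 + 1 = 48

48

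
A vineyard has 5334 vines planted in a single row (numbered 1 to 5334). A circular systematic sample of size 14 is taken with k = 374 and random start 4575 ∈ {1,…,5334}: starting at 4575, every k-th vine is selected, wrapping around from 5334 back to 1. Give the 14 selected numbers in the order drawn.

4575, 4949, 5323, 363, 737, 1111, 1485, 1859, 2233, 2607, 2981, 3355, 3729, 4103

Selection 1: 4575
Selection 2: 4575 + 374 = 4949
Selection 3: 4949 + 374 = 5323
Selection 4: 5323 + 374 = 5697 → 5697 − 5334 = 363
Selection 5: 363 + 374 = 737
Selection 6: 737 + 374 = 1111
Selection 7: 1111 + 374 = 1485
Selection 8: 1485 + 374 = 1859
Selection 9: 1859 + 374 = 2233
Selection 10: 2233 + 374 = 2607
Selection 11: 2607 + 374 = 2981
Selection 12: 2981 + 374 = 3355
Selection 13: 3355 + 374 = 3729
Selection 14: 3729 + 374 = 4103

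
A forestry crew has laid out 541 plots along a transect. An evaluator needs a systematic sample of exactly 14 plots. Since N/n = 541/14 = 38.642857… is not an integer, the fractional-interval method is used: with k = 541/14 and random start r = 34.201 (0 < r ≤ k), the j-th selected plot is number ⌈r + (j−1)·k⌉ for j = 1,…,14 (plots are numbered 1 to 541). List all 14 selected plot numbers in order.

35, 73, 112, 151, 189, 228, 267, 305, 344, 382, 421, 460, 498, 537

j=1: r + 0k = 34.201 → ⌈·⌉ = 35
j=2: r + 1k = 72.843857… → ⌈·⌉ = 73
j=3: r + 2k = 111.486714… → ⌈·⌉ = 112
j=4: r + 3k = 150.129571… → ⌈·⌉ = 151
j=5: r + 4k = 188.772428… → ⌈·⌉ = 189
j=6: r + 5k = 227.415285… → ⌈·⌉ = 228
j=7: r + 6k = 266.058142… → ⌈·⌉ = 267
j=8: r + 7k = 304.701 → ⌈·⌉ = 305
j=9: r + 8k = 343.343857… → ⌈·⌉ = 344
j=10: r + 9k = 381.986714… → ⌈·⌉ = 382
j=11: r + 10k = 420.629571… → ⌈·⌉ = 421
j=12: r + 11k = 459.272428… → ⌈·⌉ = 460
j=13: r + 12k = 497.915285… → ⌈·⌉ = 498
j=14: r + 13k = 536.558142… → ⌈·⌉ = 537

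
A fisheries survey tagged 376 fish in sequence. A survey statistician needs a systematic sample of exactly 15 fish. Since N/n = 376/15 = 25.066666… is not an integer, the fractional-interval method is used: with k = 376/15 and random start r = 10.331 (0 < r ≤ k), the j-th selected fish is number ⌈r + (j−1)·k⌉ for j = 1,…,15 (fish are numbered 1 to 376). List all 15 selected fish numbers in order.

11, 36, 61, 86, 111, 136, 161, 186, 211, 236, 261, 287, 312, 337, 362

j=1: r + 0k = 10.331 → ⌈·⌉ = 11
j=2: r + 1k = 35.397666… → ⌈·⌉ = 36
j=3: r + 2k = 60.464333… → ⌈·⌉ = 61
j=4: r + 3k = 85.531 → ⌈·⌉ = 86
j=5: r + 4k = 110.597666… → ⌈·⌉ = 111
j=6: r + 5k = 135.664333… → ⌈·⌉ = 136
j=7: r + 6k = 160.731 → ⌈·⌉ = 161
j=8: r + 7k = 185.797666… → ⌈·⌉ = 186
j=9: r + 8k = 210.864333… → ⌈·⌉ = 211
j=10: r + 9k = 235.931 → ⌈·⌉ = 236
j=11: r + 10k = 260.997666… → ⌈·⌉ = 261
j=12: r + 11k = 286.064333… → ⌈·⌉ = 287
j=13: r + 12k = 311.131 → ⌈·⌉ = 312
j=14: r + 13k = 336.197666… → ⌈·⌉ = 337
j=15: r + 14k = 361.264333… → ⌈·⌉ = 362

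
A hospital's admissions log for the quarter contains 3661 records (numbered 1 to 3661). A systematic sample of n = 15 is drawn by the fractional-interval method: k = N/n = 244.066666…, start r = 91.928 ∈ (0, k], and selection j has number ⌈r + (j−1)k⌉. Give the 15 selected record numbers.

j=1: r + 0k = 91.928 → ⌈·⌉ = 92
j=2: r + 1k = 335.994666… → ⌈·⌉ = 336
j=3: r + 2k = 580.061333… → ⌈·⌉ = 581
j=4: r + 3k = 824.128 → ⌈·⌉ = 825
j=5: r + 4k = 1068.194666… → ⌈·⌉ = 1069
j=6: r + 5k = 1312.261333… → ⌈·⌉ = 1313
j=7: r + 6k = 1556.328 → ⌈·⌉ = 1557
j=8: r + 7k = 1800.394666… → ⌈·⌉ = 1801
j=9: r + 8k = 2044.461333… → ⌈·⌉ = 2045
j=10: r + 9k = 2288.528 → ⌈·⌉ = 2289
j=11: r + 10k = 2532.594666… → ⌈·⌉ = 2533
j=12: r + 11k = 2776.661333… → ⌈·⌉ = 2777
j=13: r + 12k = 3020.728 → ⌈·⌉ = 3021
j=14: r + 13k = 3264.794666… → ⌈·⌉ = 3265
j=15: r + 14k = 3508.861333… → ⌈·⌉ = 3509

92, 336, 581, 825, 1069, 1313, 1557, 1801, 2045, 2289, 2533, 2777, 3021, 3265, 3509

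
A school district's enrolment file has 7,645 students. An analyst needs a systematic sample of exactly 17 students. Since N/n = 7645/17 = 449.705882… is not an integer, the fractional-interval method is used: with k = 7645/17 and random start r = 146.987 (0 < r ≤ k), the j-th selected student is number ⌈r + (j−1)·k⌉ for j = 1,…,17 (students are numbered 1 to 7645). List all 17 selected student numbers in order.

147, 597, 1047, 1497, 1946, 2396, 2846, 3295, 3745, 4195, 4645, 5094, 5544, 5994, 6443, 6893, 7343

j=1: r + 0k = 146.987 → ⌈·⌉ = 147
j=2: r + 1k = 596.692882… → ⌈·⌉ = 597
j=3: r + 2k = 1046.398764… → ⌈·⌉ = 1047
j=4: r + 3k = 1496.104647… → ⌈·⌉ = 1497
j=5: r + 4k = 1945.810529… → ⌈·⌉ = 1946
j=6: r + 5k = 2395.516411… → ⌈·⌉ = 2396
j=7: r + 6k = 2845.222294… → ⌈·⌉ = 2846
j=8: r + 7k = 3294.928176… → ⌈·⌉ = 3295
j=9: r + 8k = 3744.634058… → ⌈·⌉ = 3745
j=10: r + 9k = 4194.339941… → ⌈·⌉ = 4195
j=11: r + 10k = 4644.045823… → ⌈·⌉ = 4645
j=12: r + 11k = 5093.751705… → ⌈·⌉ = 5094
j=13: r + 12k = 5543.457588… → ⌈·⌉ = 5544
j=14: r + 13k = 5993.163470… → ⌈·⌉ = 5994
j=15: r + 14k = 6442.869352… → ⌈·⌉ = 6443
j=16: r + 15k = 6892.575235… → ⌈·⌉ = 6893
j=17: r + 16k = 7342.281117… → ⌈·⌉ = 7343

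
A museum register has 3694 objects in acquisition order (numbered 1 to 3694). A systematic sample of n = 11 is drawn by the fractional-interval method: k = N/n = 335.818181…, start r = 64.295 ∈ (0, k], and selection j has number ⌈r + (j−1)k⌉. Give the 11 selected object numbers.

65, 401, 736, 1072, 1408, 1744, 2080, 2416, 2751, 3087, 3423

j=1: r + 0k = 64.295 → ⌈·⌉ = 65
j=2: r + 1k = 400.113181… → ⌈·⌉ = 401
j=3: r + 2k = 735.931363… → ⌈·⌉ = 736
j=4: r + 3k = 1071.749545… → ⌈·⌉ = 1072
j=5: r + 4k = 1407.567727… → ⌈·⌉ = 1408
j=6: r + 5k = 1743.385909… → ⌈·⌉ = 1744
j=7: r + 6k = 2079.204090… → ⌈·⌉ = 2080
j=8: r + 7k = 2415.022272… → ⌈·⌉ = 2416
j=9: r + 8k = 2750.840454… → ⌈·⌉ = 2751
j=10: r + 9k = 3086.658636… → ⌈·⌉ = 3087
j=11: r + 10k = 3422.476818… → ⌈·⌉ = 3423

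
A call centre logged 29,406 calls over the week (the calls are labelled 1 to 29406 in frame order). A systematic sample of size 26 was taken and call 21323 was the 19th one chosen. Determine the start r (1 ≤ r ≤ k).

k = 29406/26 = 1131
r = 21323 − (19−1)×1131 = 21323 − 20358 = 965

965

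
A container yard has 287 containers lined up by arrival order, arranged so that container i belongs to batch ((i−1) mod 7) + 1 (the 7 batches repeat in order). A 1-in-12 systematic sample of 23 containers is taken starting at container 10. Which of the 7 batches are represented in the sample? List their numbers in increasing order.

Consecutive selections differ by k = 12, so their batch numbers differ by 12 mod 7 = 5.
gcd(12, 7) = 1, so the sample visits 7/1 = 7 distinct residues mod 7.
Start 10 is batch 3; the batches hit are 1, 2, 3, 4, 5, 6, 7.

1, 2, 3, 4, 5, 6, 7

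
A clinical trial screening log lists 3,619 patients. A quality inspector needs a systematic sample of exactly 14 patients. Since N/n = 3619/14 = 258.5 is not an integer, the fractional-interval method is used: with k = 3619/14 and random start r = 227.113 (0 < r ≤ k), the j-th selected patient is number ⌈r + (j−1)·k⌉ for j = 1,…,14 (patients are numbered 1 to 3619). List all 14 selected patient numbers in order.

228, 486, 745, 1003, 1262, 1520, 1779, 2037, 2296, 2554, 2813, 3071, 3330, 3588

j=1: r + 0k = 227.113 → ⌈·⌉ = 228
j=2: r + 1k = 485.613 → ⌈·⌉ = 486
j=3: r + 2k = 744.113 → ⌈·⌉ = 745
j=4: r + 3k = 1002.613 → ⌈·⌉ = 1003
j=5: r + 4k = 1261.113 → ⌈·⌉ = 1262
j=6: r + 5k = 1519.613 → ⌈·⌉ = 1520
j=7: r + 6k = 1778.113 → ⌈·⌉ = 1779
j=8: r + 7k = 2036.613 → ⌈·⌉ = 2037
j=9: r + 8k = 2295.113 → ⌈·⌉ = 2296
j=10: r + 9k = 2553.613 → ⌈·⌉ = 2554
j=11: r + 10k = 2812.113 → ⌈·⌉ = 2813
j=12: r + 11k = 3070.613 → ⌈·⌉ = 3071
j=13: r + 12k = 3329.113 → ⌈·⌉ = 3330
j=14: r + 13k = 3587.613 → ⌈·⌉ = 3588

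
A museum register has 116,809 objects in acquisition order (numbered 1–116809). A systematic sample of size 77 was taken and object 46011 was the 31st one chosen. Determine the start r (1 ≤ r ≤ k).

501

k = 116809/77 = 1517
r = 46011 − (31−1)×1517 = 46011 − 45510 = 501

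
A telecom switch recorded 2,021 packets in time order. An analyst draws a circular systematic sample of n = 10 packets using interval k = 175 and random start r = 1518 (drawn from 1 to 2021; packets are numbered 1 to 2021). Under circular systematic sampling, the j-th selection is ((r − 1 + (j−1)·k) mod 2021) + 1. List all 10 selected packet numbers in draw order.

Selection 1: 1518
Selection 2: 1518 + 175 = 1693
Selection 3: 1693 + 175 = 1868
Selection 4: 1868 + 175 = 2043 → 2043 − 2021 = 22
Selection 5: 22 + 175 = 197
Selection 6: 197 + 175 = 372
Selection 7: 372 + 175 = 547
Selection 8: 547 + 175 = 722
Selection 9: 722 + 175 = 897
Selection 10: 897 + 175 = 1072

1518, 1693, 1868, 22, 197, 372, 547, 722, 897, 1072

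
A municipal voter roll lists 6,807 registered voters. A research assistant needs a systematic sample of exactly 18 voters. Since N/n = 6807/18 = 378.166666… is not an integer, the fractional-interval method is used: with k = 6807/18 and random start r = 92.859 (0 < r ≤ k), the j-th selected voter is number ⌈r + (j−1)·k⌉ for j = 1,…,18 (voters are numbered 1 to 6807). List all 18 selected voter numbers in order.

j=1: r + 0k = 92.859 → ⌈·⌉ = 93
j=2: r + 1k = 471.025666… → ⌈·⌉ = 472
j=3: r + 2k = 849.192333… → ⌈·⌉ = 850
j=4: r + 3k = 1227.359 → ⌈·⌉ = 1228
j=5: r + 4k = 1605.525666… → ⌈·⌉ = 1606
j=6: r + 5k = 1983.692333… → ⌈·⌉ = 1984
j=7: r + 6k = 2361.859 → ⌈·⌉ = 2362
j=8: r + 7k = 2740.025666… → ⌈·⌉ = 2741
j=9: r + 8k = 3118.192333… → ⌈·⌉ = 3119
j=10: r + 9k = 3496.359 → ⌈·⌉ = 3497
j=11: r + 10k = 3874.525666… → ⌈·⌉ = 3875
j=12: r + 11k = 4252.692333… → ⌈·⌉ = 4253
j=13: r + 12k = 4630.859 → ⌈·⌉ = 4631
j=14: r + 13k = 5009.025666… → ⌈·⌉ = 5010
j=15: r + 14k = 5387.192333… → ⌈·⌉ = 5388
j=16: r + 15k = 5765.359 → ⌈·⌉ = 5766
j=17: r + 16k = 6143.525666… → ⌈·⌉ = 6144
j=18: r + 17k = 6521.692333… → ⌈·⌉ = 6522

93, 472, 850, 1228, 1606, 1984, 2362, 2741, 3119, 3497, 3875, 4253, 4631, 5010, 5388, 5766, 6144, 6522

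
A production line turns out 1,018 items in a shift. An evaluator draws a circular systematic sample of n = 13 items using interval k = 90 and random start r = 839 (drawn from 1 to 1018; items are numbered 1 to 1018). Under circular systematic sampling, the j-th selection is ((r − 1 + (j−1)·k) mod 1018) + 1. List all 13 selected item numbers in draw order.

Selection 1: 839
Selection 2: 839 + 90 = 929
Selection 3: 929 + 90 = 1019 → 1019 − 1018 = 1
Selection 4: 1 + 90 = 91
Selection 5: 91 + 90 = 181
Selection 6: 181 + 90 = 271
Selection 7: 271 + 90 = 361
Selection 8: 361 + 90 = 451
Selection 9: 451 + 90 = 541
Selection 10: 541 + 90 = 631
Selection 11: 631 + 90 = 721
Selection 12: 721 + 90 = 811
Selection 13: 811 + 90 = 901

839, 929, 1, 91, 181, 271, 361, 451, 541, 631, 721, 811, 901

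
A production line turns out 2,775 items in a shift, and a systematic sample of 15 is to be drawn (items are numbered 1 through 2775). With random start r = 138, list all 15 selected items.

k = N/n = 2775/15 = 185
item 1: 138
item 2: 138 + 185 = 323
item 3: 323 + 185 = 508
item 4: 508 + 185 = 693
item 5: 693 + 185 = 878
item 6: 878 + 185 = 1063
item 7: 1063 + 185 = 1248
item 8: 1248 + 185 = 1433
item 9: 1433 + 185 = 1618
item 10: 1618 + 185 = 1803
item 11: 1803 + 185 = 1988
item 12: 1988 + 185 = 2173
item 13: 2173 + 185 = 2358
item 14: 2358 + 185 = 2543
item 15: 2543 + 185 = 2728

138, 323, 508, 693, 878, 1063, 1248, 1433, 1618, 1803, 1988, 2173, 2358, 2543, 2728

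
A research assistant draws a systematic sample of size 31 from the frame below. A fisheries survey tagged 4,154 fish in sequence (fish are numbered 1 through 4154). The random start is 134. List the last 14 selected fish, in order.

2412, 2546, 2680, 2814, 2948, 3082, 3216, 3350, 3484, 3618, 3752, 3886, 4020, 4154

k = N/n = 4154/31 = 134
18th selection = 134 + 17×134 = 2412
19th: 2412 + 134 = 2546
20th: 2546 + 134 = 2680
21st: 2680 + 134 = 2814
22nd: 2814 + 134 = 2948
23rd: 2948 + 134 = 3082
24th: 3082 + 134 = 3216
25th: 3216 + 134 = 3350
26th: 3350 + 134 = 3484
27th: 3484 + 134 = 3618
28th: 3618 + 134 = 3752
29th: 3752 + 134 = 3886
30th: 3886 + 134 = 4020
31st: 4020 + 134 = 4154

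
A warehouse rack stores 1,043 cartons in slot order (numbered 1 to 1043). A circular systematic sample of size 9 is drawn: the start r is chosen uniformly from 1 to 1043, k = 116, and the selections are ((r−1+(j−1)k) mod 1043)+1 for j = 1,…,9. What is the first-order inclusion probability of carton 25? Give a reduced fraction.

9/1043

For each position j, as r ranges over 1…1043 the j-th selection hits every carton exactly once, so carton 25 is selected for exactly 9 of the 1043 starts.
Inclusion probability = 9/1043.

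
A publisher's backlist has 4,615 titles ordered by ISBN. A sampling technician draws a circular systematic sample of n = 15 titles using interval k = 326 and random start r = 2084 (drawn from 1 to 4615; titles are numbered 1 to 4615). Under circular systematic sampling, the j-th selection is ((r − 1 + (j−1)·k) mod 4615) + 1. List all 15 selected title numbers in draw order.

2084, 2410, 2736, 3062, 3388, 3714, 4040, 4366, 77, 403, 729, 1055, 1381, 1707, 2033

Selection 1: 2084
Selection 2: 2084 + 326 = 2410
Selection 3: 2410 + 326 = 2736
Selection 4: 2736 + 326 = 3062
Selection 5: 3062 + 326 = 3388
Selection 6: 3388 + 326 = 3714
Selection 7: 3714 + 326 = 4040
Selection 8: 4040 + 326 = 4366
Selection 9: 4366 + 326 = 4692 → 4692 − 4615 = 77
Selection 10: 77 + 326 = 403
Selection 11: 403 + 326 = 729
Selection 12: 729 + 326 = 1055
Selection 13: 1055 + 326 = 1381
Selection 14: 1381 + 326 = 1707
Selection 15: 1707 + 326 = 2033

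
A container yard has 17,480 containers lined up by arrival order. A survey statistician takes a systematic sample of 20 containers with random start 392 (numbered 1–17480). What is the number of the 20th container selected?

k = 17480/20 = 874
20th selection = r + (20−1)·k = 392 + 19×874 = 392 + 16606 = 16998

16998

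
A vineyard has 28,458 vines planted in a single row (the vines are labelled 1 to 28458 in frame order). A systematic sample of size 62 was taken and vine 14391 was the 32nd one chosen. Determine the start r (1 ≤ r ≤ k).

162

k = 28458/62 = 459
r = 14391 − (32−1)×459 = 14391 − 14229 = 162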